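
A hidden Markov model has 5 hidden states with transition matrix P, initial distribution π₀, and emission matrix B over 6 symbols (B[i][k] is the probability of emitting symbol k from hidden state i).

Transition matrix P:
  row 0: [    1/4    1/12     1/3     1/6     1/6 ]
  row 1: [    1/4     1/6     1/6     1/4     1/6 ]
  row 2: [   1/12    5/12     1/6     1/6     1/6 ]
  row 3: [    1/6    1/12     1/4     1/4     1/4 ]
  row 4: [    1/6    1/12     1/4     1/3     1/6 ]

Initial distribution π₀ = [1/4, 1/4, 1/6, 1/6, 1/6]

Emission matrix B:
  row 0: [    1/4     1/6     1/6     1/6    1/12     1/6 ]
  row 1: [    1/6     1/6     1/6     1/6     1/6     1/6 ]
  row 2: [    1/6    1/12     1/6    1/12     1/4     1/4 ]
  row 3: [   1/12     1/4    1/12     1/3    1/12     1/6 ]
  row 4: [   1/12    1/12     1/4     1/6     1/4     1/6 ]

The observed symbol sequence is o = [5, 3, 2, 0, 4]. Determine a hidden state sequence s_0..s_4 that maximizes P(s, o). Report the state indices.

t=0: δ = [4.167e-02, 4.167e-02, 4.167e-02, 2.778e-02, 2.778e-02]  (obs o_0=5)
t=1: δ = [1.736e-03, 2.894e-03, 1.157e-03, 3.472e-03, 1.157e-03]  ψ = [0, 2, 0, 1, 0]  (obs o_1=3)
t=2: δ = [1.206e-04, 8.038e-05, 1.447e-04, 7.234e-05, 2.170e-04]  ψ = [1, 1, 3, 3, 3]  (obs o_2=2)
t=3: δ = [9.042e-06, 1.005e-05, 9.042e-06, 6.028e-06, 3.014e-06]  ψ = [4, 2, 4, 4, 4]  (obs o_3=0)
t=4: δ = [2.093e-07, 6.279e-07, 7.535e-07, 2.093e-07, 4.186e-07]  ψ = [1, 2, 0, 1, 1]  (obs o_4=4)
backtrack: best end state = 2; path = [1, 3, 4, 0, 2]

path = [1, 3, 4, 0, 2]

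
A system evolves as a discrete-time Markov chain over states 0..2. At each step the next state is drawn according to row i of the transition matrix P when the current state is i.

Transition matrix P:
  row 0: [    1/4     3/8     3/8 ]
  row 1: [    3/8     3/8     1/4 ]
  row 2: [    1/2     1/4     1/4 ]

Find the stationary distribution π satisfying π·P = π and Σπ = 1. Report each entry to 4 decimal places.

π = [0.3662, 0.3380, 0.2958]

Balance equations π_j = Σ_i π_i·P[i][j]:
  π_0 = 1/4·π_0 + 3/8·π_1 + 1/2·π_2
  π_1 = 3/8·π_0 + 3/8·π_1 + 1/4·π_2
  normalize: π_0 + π_1 + π_2 = 1
Solving the linear system gives exactly π = [26/71, 24/71, 21/71].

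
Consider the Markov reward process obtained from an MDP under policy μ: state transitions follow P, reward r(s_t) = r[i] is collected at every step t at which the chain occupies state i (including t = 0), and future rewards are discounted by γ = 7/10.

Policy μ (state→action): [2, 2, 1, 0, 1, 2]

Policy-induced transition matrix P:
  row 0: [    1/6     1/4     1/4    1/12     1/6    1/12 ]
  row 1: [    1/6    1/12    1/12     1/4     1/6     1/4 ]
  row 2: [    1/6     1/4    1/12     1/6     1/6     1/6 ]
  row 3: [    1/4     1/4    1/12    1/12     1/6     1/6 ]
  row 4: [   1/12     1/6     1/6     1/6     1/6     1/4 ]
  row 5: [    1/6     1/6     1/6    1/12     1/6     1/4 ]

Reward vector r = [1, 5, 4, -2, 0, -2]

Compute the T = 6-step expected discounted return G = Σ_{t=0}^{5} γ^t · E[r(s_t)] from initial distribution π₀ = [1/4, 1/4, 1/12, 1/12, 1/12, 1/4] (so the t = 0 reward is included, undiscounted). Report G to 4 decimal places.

G = 3.1115

t=0: π = [0.2500, 0.2500, 0.0833, 0.0833, 0.0833, 0.2500], E[r] = 1.1667, γ^t·E[r] = 1.166667, running G = 1.166667
t=1: π = [0.1667, 0.1806, 0.1528, 0.1389, 0.1667, 0.1944], E[r] = 1.0139, γ^t·E[r] = 0.709722, running G = 1.876389
t=2: π = [0.1644, 0.1898, 0.1412, 0.1400, 0.1667, 0.1979], E[r] = 1.0023, γ^t·E[r] = 0.491134, running G = 2.367523
t=3: π = [0.1644, 0.1880, 0.1411, 0.1406, 0.1667, 0.1992], E[r] = 0.9892, γ^t·E[r] = 0.339295, running G = 2.706818
t=4: π = [0.1645, 0.1882, 0.1412, 0.1403, 0.1667, 0.1991], E[r] = 0.9915, γ^t·E[r] = 0.238052, running G = 2.944870
t=5: π = [0.1645, 0.1882, 0.1412, 0.1404, 0.1667, 0.1991], E[r] = 0.9912, γ^t·E[r] = 0.166593, running G = 3.111463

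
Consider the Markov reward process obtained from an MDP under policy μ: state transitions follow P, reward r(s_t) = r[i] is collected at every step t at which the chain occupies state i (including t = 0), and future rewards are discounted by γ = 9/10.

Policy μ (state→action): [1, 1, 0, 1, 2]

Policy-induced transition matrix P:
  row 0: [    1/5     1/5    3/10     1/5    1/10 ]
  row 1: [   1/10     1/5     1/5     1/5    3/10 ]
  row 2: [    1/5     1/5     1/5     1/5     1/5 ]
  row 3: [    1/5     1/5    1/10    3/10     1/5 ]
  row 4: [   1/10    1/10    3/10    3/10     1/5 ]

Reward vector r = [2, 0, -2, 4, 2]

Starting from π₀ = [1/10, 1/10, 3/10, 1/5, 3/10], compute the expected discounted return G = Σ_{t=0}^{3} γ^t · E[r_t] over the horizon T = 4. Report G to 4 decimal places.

G = 4.1281

t=0: π = [0.1000, 0.1000, 0.3000, 0.2000, 0.3000], E[r] = 1.0000, γ^t·E[r] = 1.000000, running G = 1.000000
t=1: π = [0.1600, 0.1700, 0.2200, 0.2500, 0.2000], E[r] = 1.2800, γ^t·E[r] = 1.152000, running G = 2.152000
t=2: π = [0.1630, 0.1800, 0.2110, 0.2450, 0.2010], E[r] = 1.2860, γ^t·E[r] = 1.041660, running G = 3.193660
t=3: π = [0.1619, 0.1799, 0.2119, 0.2446, 0.2017], E[r] = 1.2818, γ^t·E[r] = 0.934432, running G = 4.128092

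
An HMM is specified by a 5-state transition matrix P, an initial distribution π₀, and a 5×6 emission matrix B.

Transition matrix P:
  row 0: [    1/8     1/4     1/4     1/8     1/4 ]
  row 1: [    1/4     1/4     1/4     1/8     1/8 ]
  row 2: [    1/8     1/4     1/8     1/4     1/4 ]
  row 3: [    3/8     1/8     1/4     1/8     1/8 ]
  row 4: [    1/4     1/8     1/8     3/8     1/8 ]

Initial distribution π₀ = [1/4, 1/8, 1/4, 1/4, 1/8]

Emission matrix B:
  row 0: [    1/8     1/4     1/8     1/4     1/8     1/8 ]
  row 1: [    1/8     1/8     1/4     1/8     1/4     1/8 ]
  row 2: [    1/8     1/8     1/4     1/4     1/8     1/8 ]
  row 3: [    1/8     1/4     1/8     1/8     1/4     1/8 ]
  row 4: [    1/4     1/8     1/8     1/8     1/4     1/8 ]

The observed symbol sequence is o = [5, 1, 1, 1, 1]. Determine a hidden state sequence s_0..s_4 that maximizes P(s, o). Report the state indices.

t=0: δ = [3.125e-02, 1.562e-02, 3.125e-02, 3.125e-02, 1.562e-02]  (obs o_0=5)
t=1: δ = [2.930e-03, 9.766e-04, 9.766e-04, 1.953e-03, 9.766e-04]  ψ = [3, 0, 0, 2, 0]  (obs o_1=1)
t=2: δ = [1.831e-04, 9.155e-05, 9.155e-05, 9.155e-05, 9.155e-05]  ψ = [3, 0, 0, 0, 0]  (obs o_2=1)
t=3: δ = [8.583e-06, 5.722e-06, 5.722e-06, 8.583e-06, 5.722e-06]  ψ = [3, 0, 0, 4, 0]  (obs o_3=1)
t=4: δ = [8.047e-07, 2.682e-07, 2.682e-07, 5.364e-07, 2.682e-07]  ψ = [3, 0, 0, 4, 0]  (obs o_4=1)
backtrack: best end state = 0; path = [3, 0, 4, 3, 0]

path = [3, 0, 4, 3, 0]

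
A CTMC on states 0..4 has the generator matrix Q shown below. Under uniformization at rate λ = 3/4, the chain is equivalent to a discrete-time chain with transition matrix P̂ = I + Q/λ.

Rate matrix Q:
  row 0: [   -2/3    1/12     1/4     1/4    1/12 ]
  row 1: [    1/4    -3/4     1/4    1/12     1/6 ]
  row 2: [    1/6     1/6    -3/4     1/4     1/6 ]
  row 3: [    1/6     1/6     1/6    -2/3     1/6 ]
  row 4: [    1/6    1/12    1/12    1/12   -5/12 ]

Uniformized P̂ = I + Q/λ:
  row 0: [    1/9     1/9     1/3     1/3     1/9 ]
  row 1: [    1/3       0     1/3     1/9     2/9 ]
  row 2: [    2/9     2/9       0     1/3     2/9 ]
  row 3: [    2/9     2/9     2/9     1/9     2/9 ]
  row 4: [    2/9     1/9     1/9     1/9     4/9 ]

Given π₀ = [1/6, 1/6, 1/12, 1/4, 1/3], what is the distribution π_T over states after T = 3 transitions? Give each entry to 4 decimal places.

π = [0.2140, 0.1392, 0.1911, 0.1994, 0.2563]

t=0: π = [0.1667, 0.1667, 0.0833, 0.2500, 0.3333]
t=1: π = [0.2222, 0.1296, 0.2037, 0.1667, 0.2778]
t=2: π = [0.2119, 0.1379, 0.1852, 0.2058, 0.2593]
t=3: π = [0.2140, 0.1392, 0.1911, 0.1994, 0.2563]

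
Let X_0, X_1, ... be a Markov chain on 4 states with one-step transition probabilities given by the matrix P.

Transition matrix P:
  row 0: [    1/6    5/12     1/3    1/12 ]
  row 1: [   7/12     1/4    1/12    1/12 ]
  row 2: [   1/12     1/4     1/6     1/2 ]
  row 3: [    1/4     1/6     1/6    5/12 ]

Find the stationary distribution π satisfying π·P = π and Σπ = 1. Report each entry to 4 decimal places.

Balance equations π_j = Σ_i π_i·P[i][j]:
  π_0 = 1/6·π_0 + 7/12·π_1 + 1/12·π_2 + 1/4·π_3
  π_1 = 5/12·π_0 + 1/4·π_1 + 1/4·π_2 + 1/6·π_3
  π_2 = 1/3·π_0 + 1/12·π_1 + 1/6·π_2 + 1/6·π_3
  normalize: π_0 + π_1 + π_2 + π_3 = 1
Solving the linear system gives exactly π = [463/1615, 448/1615, 309/1615, 79/323].

π = [0.2867, 0.2774, 0.1913, 0.2446]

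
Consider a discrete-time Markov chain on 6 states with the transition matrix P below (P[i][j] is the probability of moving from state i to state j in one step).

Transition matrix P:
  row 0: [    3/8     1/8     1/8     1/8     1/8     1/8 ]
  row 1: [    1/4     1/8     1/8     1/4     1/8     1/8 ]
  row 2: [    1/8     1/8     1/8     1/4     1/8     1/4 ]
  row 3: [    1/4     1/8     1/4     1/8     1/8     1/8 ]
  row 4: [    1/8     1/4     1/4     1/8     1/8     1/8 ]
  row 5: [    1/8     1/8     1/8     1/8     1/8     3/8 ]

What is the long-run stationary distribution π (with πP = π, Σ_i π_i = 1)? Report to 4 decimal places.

π = [0.2172, 0.1406, 0.1610, 0.1627, 0.1250, 0.1935]

Balance equations π_j = Σ_i π_i·P[i][j]:
  π_0 = 3/8·π_0 + 1/4·π_1 + 1/8·π_2 + 1/4·π_3 + 1/8·π_4 + 1/8·π_5
  π_1 = 1/8·π_0 + 1/8·π_1 + 1/8·π_2 + 1/8·π_3 + 1/4·π_4 + 1/8·π_5
  π_2 = 1/8·π_0 + 1/8·π_1 + 1/8·π_2 + 1/4·π_3 + 1/4·π_4 + 1/8·π_5
  π_3 = 1/8·π_0 + 1/4·π_1 + 1/4·π_2 + 1/8·π_3 + 1/8·π_4 + 1/8·π_5
  π_4 = 1/8·π_0 + 1/8·π_1 + 1/8·π_2 + 1/8·π_3 + 1/8·π_4 + 1/8·π_5
  normalize: π_0 + π_1 + π_2 + π_3 + π_4 + π_5 = 1
Solving the linear system gives exactly π = [5255/24192, 9/64, 649/4032, 41/252, 1/8, 4681/24192].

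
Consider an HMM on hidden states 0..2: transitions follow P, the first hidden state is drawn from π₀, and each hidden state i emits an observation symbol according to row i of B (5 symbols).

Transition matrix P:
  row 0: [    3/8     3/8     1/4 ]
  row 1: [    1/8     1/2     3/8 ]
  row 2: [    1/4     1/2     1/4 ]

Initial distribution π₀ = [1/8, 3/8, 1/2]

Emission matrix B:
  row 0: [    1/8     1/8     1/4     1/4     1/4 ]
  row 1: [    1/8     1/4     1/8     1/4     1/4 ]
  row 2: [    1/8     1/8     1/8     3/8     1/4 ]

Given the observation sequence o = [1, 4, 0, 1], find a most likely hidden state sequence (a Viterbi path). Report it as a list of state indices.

path = [1, 1, 1, 1]

t=0: δ = [1.562e-02, 9.375e-02, 6.250e-02]  (obs o_0=1)
t=1: δ = [3.906e-03, 1.172e-02, 8.789e-03]  ψ = [2, 1, 1]  (obs o_1=4)
t=2: δ = [2.747e-04, 7.324e-04, 5.493e-04]  ψ = [2, 1, 1]  (obs o_2=0)
t=3: δ = [1.717e-05, 9.155e-05, 3.433e-05]  ψ = [2, 1, 1]  (obs o_3=1)
backtrack: best end state = 1; path = [1, 1, 1, 1]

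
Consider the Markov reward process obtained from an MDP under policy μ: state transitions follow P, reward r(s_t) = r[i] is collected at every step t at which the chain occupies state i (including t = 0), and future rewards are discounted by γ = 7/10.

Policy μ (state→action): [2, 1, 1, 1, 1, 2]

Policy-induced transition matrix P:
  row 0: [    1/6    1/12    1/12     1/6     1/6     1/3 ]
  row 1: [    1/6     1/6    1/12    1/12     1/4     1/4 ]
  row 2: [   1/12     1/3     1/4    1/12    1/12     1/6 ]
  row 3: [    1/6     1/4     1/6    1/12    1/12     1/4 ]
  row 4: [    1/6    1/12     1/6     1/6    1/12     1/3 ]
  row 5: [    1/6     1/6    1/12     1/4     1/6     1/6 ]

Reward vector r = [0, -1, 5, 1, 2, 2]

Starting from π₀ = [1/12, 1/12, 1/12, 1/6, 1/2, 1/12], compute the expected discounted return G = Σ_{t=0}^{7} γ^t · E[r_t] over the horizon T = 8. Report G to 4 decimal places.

t=0: π = [0.0833, 0.0833, 0.0833, 0.1667, 0.5000, 0.0833], E[r] = 1.6667, γ^t·E[r] = 1.666667, running G = 1.666667
t=1: π = [0.1597, 0.1458, 0.1528, 0.1458, 0.1111, 0.2847], E[r] = 1.5556, γ^t·E[r] = 1.088889, running G = 2.755556
t=2: π = [0.1539, 0.1817, 0.1302, 0.1534, 0.1447, 0.2361], E[r] = 1.3843, γ^t·E[r] = 0.678287, running G = 3.433843
t=3: π = [0.1558, 0.1763, 0.1299, 0.1476, 0.1461, 0.2444], E[r] = 1.4016, γ^t·E[r] = 0.480756, running G = 3.914598
t=4: π = [0.1558, 0.1754, 0.1295, 0.1492, 0.1461, 0.2440], E[r] = 1.4011, γ^t·E[r] = 0.336406, running G = 4.251004
t=5: π = [0.1559, 0.1755, 0.1295, 0.1492, 0.1459, 0.2440], E[r] = 1.4011, γ^t·E[r] = 0.235479, running G = 4.486483
t=6: π = [0.1559, 0.1755, 0.1295, 0.1492, 0.1459, 0.2440], E[r] = 1.4010, γ^t·E[r] = 0.164828, running G = 4.651311
t=7: π = [0.1559, 0.1755, 0.1295, 0.1492, 0.1459, 0.2440], E[r] = 1.4010, γ^t·E[r] = 0.115380, running G = 4.766691

G = 4.7667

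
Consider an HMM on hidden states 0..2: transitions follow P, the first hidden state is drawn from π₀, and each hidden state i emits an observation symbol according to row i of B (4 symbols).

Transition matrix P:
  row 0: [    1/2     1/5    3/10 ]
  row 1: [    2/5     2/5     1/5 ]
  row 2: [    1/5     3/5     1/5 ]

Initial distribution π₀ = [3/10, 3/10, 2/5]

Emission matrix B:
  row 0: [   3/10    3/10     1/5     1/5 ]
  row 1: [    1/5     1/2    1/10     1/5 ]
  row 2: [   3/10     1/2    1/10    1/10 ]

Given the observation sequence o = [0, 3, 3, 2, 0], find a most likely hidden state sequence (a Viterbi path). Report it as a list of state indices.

t=0: δ = [9.000e-02, 6.000e-02, 1.200e-01]  (obs o_0=0)
t=1: δ = [9.000e-03, 1.440e-02, 2.700e-03]  ψ = [0, 2, 0]  (obs o_1=3)
t=2: δ = [1.152e-03, 1.152e-03, 2.880e-04]  ψ = [1, 1, 1]  (obs o_2=3)
t=3: δ = [1.152e-04, 4.608e-05, 3.456e-05]  ψ = [0, 1, 0]  (obs o_3=2)
t=4: δ = [1.728e-05, 4.608e-06, 1.037e-05]  ψ = [0, 0, 0]  (obs o_4=0)
backtrack: best end state = 0; path = [2, 1, 0, 0, 0]

path = [2, 1, 0, 0, 0]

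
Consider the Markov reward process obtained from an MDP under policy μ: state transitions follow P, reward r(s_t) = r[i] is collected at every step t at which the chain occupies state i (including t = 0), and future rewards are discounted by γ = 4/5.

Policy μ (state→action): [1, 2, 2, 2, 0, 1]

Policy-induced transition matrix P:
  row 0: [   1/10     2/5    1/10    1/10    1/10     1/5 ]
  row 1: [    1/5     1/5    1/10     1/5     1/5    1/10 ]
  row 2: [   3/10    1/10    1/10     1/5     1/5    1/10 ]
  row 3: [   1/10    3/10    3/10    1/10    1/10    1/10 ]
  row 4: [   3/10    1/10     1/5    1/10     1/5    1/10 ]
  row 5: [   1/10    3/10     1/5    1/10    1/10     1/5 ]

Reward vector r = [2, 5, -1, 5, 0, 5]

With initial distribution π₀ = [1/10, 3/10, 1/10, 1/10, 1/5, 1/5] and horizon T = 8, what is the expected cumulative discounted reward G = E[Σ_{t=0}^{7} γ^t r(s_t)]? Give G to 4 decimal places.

G = 11.6881

t=0: π = [0.1000, 0.3000, 0.1000, 0.1000, 0.2000, 0.2000], E[r] = 3.1000, γ^t·E[r] = 3.100000, running G = 3.100000
t=1: π = [0.1900, 0.2200, 0.1600, 0.1400, 0.1600, 0.1300], E[r] = 2.6700, γ^t·E[r] = 2.136000, running G = 5.236000
t=2: π = [0.1860, 0.2330, 0.1570, 0.1380, 0.1540, 0.1320], E[r] = 2.7300, γ^t·E[r] = 1.747200, running G = 6.983200
t=3: π = [0.1855, 0.2331, 0.1562, 0.1390, 0.1544, 0.1318], E[r] = 2.7343, γ^t·E[r] = 1.399962, running G = 8.383162
t=4: π = [0.1854, 0.2331, 0.1564, 0.1389, 0.1544, 0.1317], E[r] = 2.7333, γ^t·E[r] = 1.119576, running G = 9.502738
t=5: π = [0.1855, 0.2331, 0.1564, 0.1390, 0.1544, 0.1317], E[r] = 2.7333, γ^t·E[r] = 0.895634, running G = 10.398372
t=6: π = [0.1855, 0.2331, 0.1564, 0.1389, 0.1544, 0.1317], E[r] = 2.7333, γ^t·E[r] = 0.716510, running G = 11.114881
t=7: π = [0.1855, 0.2331, 0.1564, 0.1389, 0.1544, 0.1317], E[r] = 2.7333, γ^t·E[r] = 0.573208, running G = 11.688090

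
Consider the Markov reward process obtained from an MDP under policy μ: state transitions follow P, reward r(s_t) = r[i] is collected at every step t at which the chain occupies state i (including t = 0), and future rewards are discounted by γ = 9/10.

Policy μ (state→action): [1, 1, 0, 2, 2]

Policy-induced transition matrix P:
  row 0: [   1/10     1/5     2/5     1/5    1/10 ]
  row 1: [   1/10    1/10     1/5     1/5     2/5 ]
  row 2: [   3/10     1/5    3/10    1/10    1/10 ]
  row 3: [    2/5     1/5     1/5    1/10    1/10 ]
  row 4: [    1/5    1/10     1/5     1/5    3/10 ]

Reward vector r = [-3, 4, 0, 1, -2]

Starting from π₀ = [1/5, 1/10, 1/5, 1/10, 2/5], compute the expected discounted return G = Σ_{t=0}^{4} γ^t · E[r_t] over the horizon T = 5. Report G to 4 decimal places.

G = -1.6398

t=0: π = [0.2000, 0.1000, 0.2000, 0.1000, 0.4000], E[r] = -0.9000, γ^t·E[r] = -0.900000, running G = -0.900000
t=1: π = [0.2100, 0.1500, 0.2600, 0.1700, 0.2100], E[r] = -0.2800, γ^t·E[r] = -0.252000, running G = -1.152000
t=2: π = [0.2240, 0.1640, 0.2680, 0.1570, 0.1870], E[r] = -0.2330, γ^t·E[r] = -0.188730, running G = -1.340730
t=3: π = [0.2194, 0.1649, 0.2716, 0.1575, 0.1866], E[r] = -0.2143, γ^t·E[r] = -0.156225, running G = -1.496955
t=4: π = [0.2202, 0.1649, 0.2710, 0.1571, 0.1868], E[r] = -0.2178, γ^t·E[r] = -0.142885, running G = -1.639840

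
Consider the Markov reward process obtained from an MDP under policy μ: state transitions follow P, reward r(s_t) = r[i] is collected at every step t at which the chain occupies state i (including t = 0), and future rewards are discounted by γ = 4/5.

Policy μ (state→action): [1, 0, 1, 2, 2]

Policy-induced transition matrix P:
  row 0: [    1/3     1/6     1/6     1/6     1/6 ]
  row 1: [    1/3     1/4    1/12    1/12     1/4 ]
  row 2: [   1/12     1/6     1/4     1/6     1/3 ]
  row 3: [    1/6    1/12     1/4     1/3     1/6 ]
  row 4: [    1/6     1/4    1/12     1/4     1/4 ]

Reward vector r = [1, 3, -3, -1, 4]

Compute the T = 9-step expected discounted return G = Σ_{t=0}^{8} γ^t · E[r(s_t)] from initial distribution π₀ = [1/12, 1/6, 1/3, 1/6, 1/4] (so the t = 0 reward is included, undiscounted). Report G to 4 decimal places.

t=0: π = [0.0833, 0.1667, 0.3333, 0.1667, 0.2500], E[r] = 0.4167, γ^t·E[r] = 0.416667, running G = 0.416667
t=1: π = [0.1806, 0.1875, 0.1736, 0.2014, 0.2569], E[r] = 1.0486, γ^t·E[r] = 0.838889, running G = 1.255556
t=2: π = [0.2135, 0.1869, 0.1609, 0.2060, 0.2326], E[r] = 1.0162, γ^t·E[r] = 0.650370, running G = 1.905926
t=3: π = [0.2200, 0.1845, 0.1623, 0.2048, 0.2284], E[r] = 0.9955, γ^t·E[r] = 0.509704, running G = 2.415630
t=4: π = [0.2206, 0.1840, 0.1628, 0.2045, 0.2281], E[r] = 0.9921, γ^t·E[r] = 0.406344, running G = 2.821974
t=5: π = [0.2205, 0.1840, 0.1629, 0.2044, 0.2282], E[r] = 0.9918, γ^t·E[r] = 0.325003, running G = 3.146977
t=6: π = [0.2205, 0.1840, 0.1629, 0.2044, 0.2282], E[r] = 0.9919, γ^t·E[r] = 0.260012, running G = 3.406989
t=7: π = [0.2205, 0.1840, 0.1629, 0.2044, 0.2282], E[r] = 0.9919, γ^t·E[r] = 0.208013, running G = 3.615001
t=8: π = [0.2205, 0.1840, 0.1629, 0.2044, 0.2282], E[r] = 0.9919, γ^t·E[r] = 0.166410, running G = 3.781412

G = 3.7814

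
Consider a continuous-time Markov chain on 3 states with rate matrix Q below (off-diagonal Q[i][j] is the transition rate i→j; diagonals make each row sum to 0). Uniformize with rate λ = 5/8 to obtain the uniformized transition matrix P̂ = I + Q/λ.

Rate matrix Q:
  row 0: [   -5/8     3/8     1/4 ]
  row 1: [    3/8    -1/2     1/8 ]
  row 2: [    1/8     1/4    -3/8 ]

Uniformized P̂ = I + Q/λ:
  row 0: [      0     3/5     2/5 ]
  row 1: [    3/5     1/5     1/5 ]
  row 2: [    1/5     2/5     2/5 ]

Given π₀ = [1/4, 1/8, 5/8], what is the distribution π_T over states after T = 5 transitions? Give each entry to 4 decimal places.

t=0: π = [0.2500, 0.1250, 0.6250]
t=1: π = [0.2000, 0.4250, 0.3750]
t=2: π = [0.3300, 0.3550, 0.3150]
t=3: π = [0.2760, 0.3950, 0.3290]
t=4: π = [0.3028, 0.3762, 0.3210]
t=5: π = [0.2899, 0.3853, 0.3248]

π = [0.2899, 0.3853, 0.3248]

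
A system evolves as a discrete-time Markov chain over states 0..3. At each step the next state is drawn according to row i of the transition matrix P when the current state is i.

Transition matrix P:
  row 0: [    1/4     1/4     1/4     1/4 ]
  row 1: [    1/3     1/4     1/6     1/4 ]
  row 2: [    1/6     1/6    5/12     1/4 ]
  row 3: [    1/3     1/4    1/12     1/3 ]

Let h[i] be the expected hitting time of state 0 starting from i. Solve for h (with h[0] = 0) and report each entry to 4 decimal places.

h = [0.0000, 3.3184, 4.0559, 3.2514]

First-step conditioning: h[0] = 0; for i ≠ 0, h[i] = 1 + Σ_k P[i][k]·h[k].
  h[1] = 1 + 1/4·h[1] + 1/6·h[2] + 1/4·h[3]
  h[2] = 1 + 1/6·h[1] + 5/12·h[2] + 1/4·h[3]
  h[3] = 1 + 1/4·h[1] + 1/12·h[2] + 1/3·h[3]
Solving the 3×3 linear system over states ≠ 0 gives exactly h = [0, 594/179, 726/179, 582/179] (h[0] = 0 is the target).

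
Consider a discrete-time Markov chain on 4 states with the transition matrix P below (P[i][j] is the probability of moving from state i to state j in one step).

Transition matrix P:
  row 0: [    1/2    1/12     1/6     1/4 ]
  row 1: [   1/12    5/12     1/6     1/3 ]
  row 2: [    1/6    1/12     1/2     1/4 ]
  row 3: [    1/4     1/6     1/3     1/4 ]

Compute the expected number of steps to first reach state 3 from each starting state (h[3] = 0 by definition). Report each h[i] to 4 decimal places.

h = [3.8400, 3.3600, 3.8400, 0.0000]

First-step conditioning: h[3] = 0; for i ≠ 3, h[i] = 1 + Σ_k P[i][k]·h[k].
  h[0] = 1 + 1/2·h[0] + 1/12·h[1] + 1/6·h[2]
  h[1] = 1 + 1/12·h[0] + 5/12·h[1] + 1/6·h[2]
  h[2] = 1 + 1/6·h[0] + 1/12·h[1] + 1/2·h[2]
Solving the 3×3 linear system over states ≠ 3 gives exactly h = [96/25, 84/25, 96/25, 0] (h[3] = 0 is the target).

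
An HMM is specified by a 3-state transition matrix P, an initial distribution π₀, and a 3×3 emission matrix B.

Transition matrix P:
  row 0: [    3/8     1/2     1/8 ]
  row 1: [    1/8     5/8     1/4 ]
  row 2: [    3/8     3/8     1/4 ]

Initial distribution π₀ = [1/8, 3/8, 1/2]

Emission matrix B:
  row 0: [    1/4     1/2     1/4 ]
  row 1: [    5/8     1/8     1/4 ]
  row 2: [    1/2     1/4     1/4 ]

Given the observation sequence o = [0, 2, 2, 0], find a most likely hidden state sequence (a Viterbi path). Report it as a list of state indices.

t=0: δ = [3.125e-02, 2.344e-01, 2.500e-01]  (obs o_0=0)
t=1: δ = [2.344e-02, 3.662e-02, 1.562e-02]  ψ = [2, 1, 2]  (obs o_1=2)
t=2: δ = [2.197e-03, 5.722e-03, 2.289e-03]  ψ = [0, 1, 1]  (obs o_2=2)
t=3: δ = [2.146e-04, 2.235e-03, 7.153e-04]  ψ = [2, 1, 1]  (obs o_3=0)
backtrack: best end state = 1; path = [1, 1, 1, 1]

path = [1, 1, 1, 1]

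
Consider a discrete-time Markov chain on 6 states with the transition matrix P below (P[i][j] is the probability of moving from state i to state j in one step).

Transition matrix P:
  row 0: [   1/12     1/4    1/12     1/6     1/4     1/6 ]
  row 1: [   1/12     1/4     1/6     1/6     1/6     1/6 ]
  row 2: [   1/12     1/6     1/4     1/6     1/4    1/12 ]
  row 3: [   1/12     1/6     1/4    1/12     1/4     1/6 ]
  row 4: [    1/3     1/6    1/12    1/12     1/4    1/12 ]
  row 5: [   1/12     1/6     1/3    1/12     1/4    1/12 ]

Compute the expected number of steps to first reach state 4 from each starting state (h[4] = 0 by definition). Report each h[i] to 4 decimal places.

First-step conditioning: h[4] = 0; for i ≠ 4, h[i] = 1 + Σ_k P[i][k]·h[k].
  h[0] = 1 + 1/12·h[0] + 1/4·h[1] + 1/12·h[2] + 1/6·h[3] + 1/6·h[5]
  h[1] = 1 + 1/12·h[0] + 1/4·h[1] + 1/6·h[2] + 1/6·h[3] + 1/6·h[5]
  h[2] = 1 + 1/12·h[0] + 1/6·h[1] + 1/4·h[2] + 1/6·h[3] + 1/12·h[5]
  h[3] = 1 + 1/12·h[0] + 1/6·h[1] + 1/4·h[2] + 1/12·h[3] + 1/6·h[5]
  h[5] = 1 + 1/12·h[0] + 1/6·h[1] + 1/3·h[2] + 1/12·h[3] + 1/12·h[5]
Solving the 5×5 linear system over states ≠ 4 gives exactly h = [228/53, 1728/371, 1584/371, 1584/371, 0, 1584/371] (h[4] = 0 is the target).

h = [4.3019, 4.6577, 4.2695, 4.2695, 0.0000, 4.2695]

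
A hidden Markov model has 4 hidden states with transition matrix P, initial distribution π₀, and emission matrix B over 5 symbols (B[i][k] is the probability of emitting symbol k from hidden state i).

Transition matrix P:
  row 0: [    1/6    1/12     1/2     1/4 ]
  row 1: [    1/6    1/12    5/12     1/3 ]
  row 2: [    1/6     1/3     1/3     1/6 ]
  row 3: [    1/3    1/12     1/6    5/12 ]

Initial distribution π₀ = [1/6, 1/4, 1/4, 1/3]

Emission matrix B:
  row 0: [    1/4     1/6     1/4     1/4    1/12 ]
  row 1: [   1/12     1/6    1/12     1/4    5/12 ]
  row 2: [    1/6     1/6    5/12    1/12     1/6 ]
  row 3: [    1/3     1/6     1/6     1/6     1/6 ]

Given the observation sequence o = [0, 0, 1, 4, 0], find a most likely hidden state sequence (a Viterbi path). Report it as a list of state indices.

t=0: δ = [4.167e-02, 2.083e-02, 4.167e-02, 1.111e-01]  (obs o_0=0)
t=1: δ = [9.259e-03, 1.157e-03, 3.472e-03, 1.543e-02]  ψ = [3, 2, 0, 3]  (obs o_1=0)
t=2: δ = [8.573e-04, 2.143e-04, 7.716e-04, 1.072e-03]  ψ = [3, 3, 0, 3]  (obs o_2=1)
t=3: δ = [2.977e-05, 1.072e-04, 7.144e-05, 7.442e-05]  ψ = [3, 2, 0, 3]  (obs o_3=4)
t=4: δ = [6.202e-06, 1.985e-06, 7.442e-06, 1.191e-05]  ψ = [3, 2, 1, 1]  (obs o_4=0)
backtrack: best end state = 3; path = [3, 0, 2, 1, 3]

path = [3, 0, 2, 1, 3]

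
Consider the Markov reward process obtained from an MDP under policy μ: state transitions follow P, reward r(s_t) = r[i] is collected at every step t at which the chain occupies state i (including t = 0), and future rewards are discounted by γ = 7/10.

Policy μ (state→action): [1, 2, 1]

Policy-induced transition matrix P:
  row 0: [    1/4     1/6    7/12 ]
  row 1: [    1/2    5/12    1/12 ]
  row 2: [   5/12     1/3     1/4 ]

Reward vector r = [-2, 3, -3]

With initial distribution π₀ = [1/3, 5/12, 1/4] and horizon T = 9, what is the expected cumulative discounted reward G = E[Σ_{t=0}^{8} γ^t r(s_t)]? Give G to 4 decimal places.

G = -1.9597

t=0: π = [0.3333, 0.4167, 0.2500], E[r] = -0.1667, γ^t·E[r] = -0.166667, running G = -0.166667
t=1: π = [0.3958, 0.3125, 0.2917], E[r] = -0.7292, γ^t·E[r] = -0.510417, running G = -0.677083
t=2: π = [0.3767, 0.2934, 0.3299], E[r] = -0.8628, γ^t·E[r] = -0.422795, running G = -1.099878
t=3: π = [0.3783, 0.2950, 0.3267], E[r] = -0.8517, γ^t·E[r] = -0.292136, running G = -1.392014
t=4: π = [0.3782, 0.2949, 0.3269], E[r] = -0.8526, γ^t·E[r] = -0.204718, running G = -1.596732
t=5: π = [0.3782, 0.2949, 0.3269], E[r] = -0.8526, γ^t·E[r] = -0.143289, running G = -1.740021
t=6: π = [0.3782, 0.2949, 0.3269], E[r] = -0.8526, γ^t·E[r] = -0.100303, running G = -1.840325
t=7: π = [0.3782, 0.2949, 0.3269], E[r] = -0.8526, γ^t·E[r] = -0.070212, running G = -1.910537
t=8: π = [0.3782, 0.2949, 0.3269], E[r] = -0.8526, γ^t·E[r] = -0.049149, running G = -1.959686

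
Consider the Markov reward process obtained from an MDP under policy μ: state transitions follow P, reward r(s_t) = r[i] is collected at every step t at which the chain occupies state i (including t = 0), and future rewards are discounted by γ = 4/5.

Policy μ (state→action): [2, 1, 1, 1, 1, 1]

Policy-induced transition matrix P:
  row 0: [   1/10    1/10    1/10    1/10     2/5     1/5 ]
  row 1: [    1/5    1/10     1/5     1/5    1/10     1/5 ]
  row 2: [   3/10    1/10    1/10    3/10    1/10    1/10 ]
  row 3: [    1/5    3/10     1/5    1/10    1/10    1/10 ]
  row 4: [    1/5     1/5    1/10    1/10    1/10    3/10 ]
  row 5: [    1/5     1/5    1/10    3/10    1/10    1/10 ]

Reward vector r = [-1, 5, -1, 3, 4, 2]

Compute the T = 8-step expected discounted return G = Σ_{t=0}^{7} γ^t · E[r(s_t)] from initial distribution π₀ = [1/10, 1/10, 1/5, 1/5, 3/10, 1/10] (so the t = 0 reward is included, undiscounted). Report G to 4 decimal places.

t=0: π = [0.1000, 0.1000, 0.2000, 0.2000, 0.3000, 0.1000], E[r] = 2.2000, γ^t·E[r] = 2.200000, running G = 2.200000
t=1: π = [0.2100, 0.1800, 0.1300, 0.1700, 0.1300, 0.1800], E[r] = 1.9500, γ^t·E[r] = 1.560000, running G = 3.760000
t=2: π = [0.1920, 0.1650, 0.1350, 0.1800, 0.1630, 0.1650], E[r] = 2.0200, γ^t·E[r] = 1.292800, running G = 5.052800
t=3: π = [0.1943, 0.1688, 0.1345, 0.1765, 0.1576, 0.1683], E[r] = 2.0117, γ^t·E[r] = 1.029990, running G = 6.082790
t=4: π = [0.1940, 0.1679, 0.1345, 0.1774, 0.1583, 0.1678], E[r] = 2.0120, γ^t·E[r] = 0.824132, running G = 6.906922
t=5: π = [0.1941, 0.1681, 0.1345, 0.1773, 0.1582, 0.1678], E[r] = 2.0122, γ^t·E[r] = 0.659365, running G = 7.566287
t=6: π = [0.1940, 0.1681, 0.1345, 0.1773, 0.1582, 0.1679], E[r] = 2.0121, γ^t·E[r] = 0.527470, running G = 8.093756
t=7: π = [0.1940, 0.1681, 0.1345, 0.1773, 0.1582, 0.1679], E[r] = 2.0122, γ^t·E[r] = 0.421980, running G = 8.515736

G = 8.5157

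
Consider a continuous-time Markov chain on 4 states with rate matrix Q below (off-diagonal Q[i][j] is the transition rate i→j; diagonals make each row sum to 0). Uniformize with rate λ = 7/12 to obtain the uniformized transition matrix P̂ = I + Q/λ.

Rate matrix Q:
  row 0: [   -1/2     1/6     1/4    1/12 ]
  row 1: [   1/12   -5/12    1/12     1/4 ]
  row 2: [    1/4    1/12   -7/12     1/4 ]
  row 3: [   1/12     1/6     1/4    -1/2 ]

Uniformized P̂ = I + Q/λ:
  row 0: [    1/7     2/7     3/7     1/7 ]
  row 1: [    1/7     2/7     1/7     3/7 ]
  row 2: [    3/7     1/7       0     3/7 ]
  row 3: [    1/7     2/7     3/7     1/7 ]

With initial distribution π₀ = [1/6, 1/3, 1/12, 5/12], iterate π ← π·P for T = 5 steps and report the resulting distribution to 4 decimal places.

π = [0.2123, 0.2510, 0.2535, 0.2832]

t=0: π = [0.1667, 0.3333, 0.0833, 0.4167]
t=1: π = [0.1667, 0.2738, 0.2976, 0.2619]
t=2: π = [0.2279, 0.2432, 0.2228, 0.3061]
t=3: π = [0.2065, 0.2539, 0.2636, 0.2760]
t=4: π = [0.2182, 0.2481, 0.2431, 0.2907]
t=5: π = [0.2123, 0.2510, 0.2535, 0.2832]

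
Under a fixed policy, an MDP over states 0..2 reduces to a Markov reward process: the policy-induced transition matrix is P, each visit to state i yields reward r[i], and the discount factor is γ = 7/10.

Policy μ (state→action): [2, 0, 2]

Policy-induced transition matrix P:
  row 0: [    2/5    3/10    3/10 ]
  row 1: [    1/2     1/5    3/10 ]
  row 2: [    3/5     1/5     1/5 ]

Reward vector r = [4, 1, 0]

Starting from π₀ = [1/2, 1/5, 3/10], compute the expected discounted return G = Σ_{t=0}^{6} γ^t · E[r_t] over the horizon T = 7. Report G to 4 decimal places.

t=0: π = [0.5000, 0.2000, 0.3000], E[r] = 2.2000, γ^t·E[r] = 2.200000, running G = 2.200000
t=1: π = [0.4800, 0.2500, 0.2700], E[r] = 2.1700, γ^t·E[r] = 1.519000, running G = 3.719000
t=2: π = [0.4790, 0.2480, 0.2730], E[r] = 2.1640, γ^t·E[r] = 1.060360, running G = 4.779360
t=3: π = [0.4794, 0.2479, 0.2727], E[r] = 2.1655, γ^t·E[r] = 0.742767, running G = 5.522127
t=4: π = [0.4793, 0.2479, 0.2727], E[r] = 2.1653, γ^t·E[r] = 0.519879, running G = 6.042005
t=5: π = [0.4793, 0.2479, 0.2727], E[r] = 2.1653, γ^t·E[r] = 0.363921, running G = 6.405926
t=6: π = [0.4793, 0.2479, 0.2727], E[r] = 2.1653, γ^t·E[r] = 0.254744, running G = 6.660670

G = 6.6607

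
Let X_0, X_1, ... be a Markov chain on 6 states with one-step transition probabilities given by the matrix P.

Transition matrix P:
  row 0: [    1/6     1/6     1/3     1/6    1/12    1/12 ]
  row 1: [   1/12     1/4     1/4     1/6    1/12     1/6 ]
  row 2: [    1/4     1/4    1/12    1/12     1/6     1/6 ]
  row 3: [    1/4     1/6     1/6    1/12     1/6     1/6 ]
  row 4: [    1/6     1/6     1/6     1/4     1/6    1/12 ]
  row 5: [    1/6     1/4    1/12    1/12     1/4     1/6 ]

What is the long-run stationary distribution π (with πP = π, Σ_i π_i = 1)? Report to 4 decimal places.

Balance equations π_j = Σ_i π_i·P[i][j]:
  π_0 = 1/6·π_0 + 1/12·π_1 + 1/4·π_2 + 1/4·π_3 + 1/6·π_4 + 1/6·π_5
  π_1 = 1/6·π_0 + 1/4·π_1 + 1/4·π_2 + 1/6·π_3 + 1/6·π_4 + 1/4·π_5
  π_2 = 1/3·π_0 + 1/4·π_1 + 1/12·π_2 + 1/6·π_3 + 1/6·π_4 + 1/12·π_5
  π_3 = 1/6·π_0 + 1/6·π_1 + 1/12·π_2 + 1/12·π_3 + 1/4·π_4 + 1/12·π_5
  π_4 = 1/12·π_0 + 1/12·π_1 + 1/6·π_2 + 1/6·π_3 + 1/6·π_4 + 1/4·π_5
  normalize: π_0 + π_1 + π_2 + π_3 + π_4 + π_5 = 1
Solving the linear system gives exactly π = [23301/132206, 27959/132206, 24653/132206, 9253/66103, 19303/132206, 9242/66103].

π = [0.1762, 0.2115, 0.1865, 0.1400, 0.1460, 0.1398]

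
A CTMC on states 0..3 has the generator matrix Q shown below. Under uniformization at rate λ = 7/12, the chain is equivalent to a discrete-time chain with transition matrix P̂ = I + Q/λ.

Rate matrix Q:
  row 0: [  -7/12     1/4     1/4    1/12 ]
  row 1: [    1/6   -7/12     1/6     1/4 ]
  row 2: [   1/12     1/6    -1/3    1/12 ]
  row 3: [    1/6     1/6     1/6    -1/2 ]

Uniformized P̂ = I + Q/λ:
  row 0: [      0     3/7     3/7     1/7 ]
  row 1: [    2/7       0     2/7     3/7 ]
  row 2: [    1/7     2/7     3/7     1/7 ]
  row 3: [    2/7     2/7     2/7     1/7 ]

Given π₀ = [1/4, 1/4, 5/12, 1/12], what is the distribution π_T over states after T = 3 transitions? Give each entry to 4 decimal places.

π = [0.1805, 0.2449, 0.3642, 0.2104]

t=0: π = [0.2500, 0.2500, 0.4167, 0.0833]
t=1: π = [0.1548, 0.2500, 0.3810, 0.2143]
t=2: π = [0.1871, 0.2364, 0.3622, 0.2143]
t=3: π = [0.1805, 0.2449, 0.3642, 0.2104]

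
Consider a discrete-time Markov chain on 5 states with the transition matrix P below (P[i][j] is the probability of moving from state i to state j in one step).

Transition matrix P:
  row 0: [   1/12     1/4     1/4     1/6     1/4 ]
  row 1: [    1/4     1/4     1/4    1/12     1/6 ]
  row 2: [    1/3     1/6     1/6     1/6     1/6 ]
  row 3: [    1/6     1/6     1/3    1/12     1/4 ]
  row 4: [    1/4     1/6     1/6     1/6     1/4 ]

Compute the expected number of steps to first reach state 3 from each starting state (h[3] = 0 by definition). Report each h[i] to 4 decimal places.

h = [6.7200, 7.2836, 6.6800, 0.0000, 6.6764]

First-step conditioning: h[3] = 0; for i ≠ 3, h[i] = 1 + Σ_k P[i][k]·h[k].
  h[0] = 1 + 1/12·h[0] + 1/4·h[1] + 1/4·h[2] + 1/4·h[4]
  h[1] = 1 + 1/4·h[0] + 1/4·h[1] + 1/4·h[2] + 1/6·h[4]
  h[2] = 1 + 1/3·h[0] + 1/6·h[1] + 1/6·h[2] + 1/6·h[4]
  h[4] = 1 + 1/4·h[0] + 1/6·h[1] + 1/6·h[2] + 1/4·h[4]
Solving the 4×4 linear system over states ≠ 3 gives exactly h = [168/25, 2003/275, 167/25, 0, 1836/275] (h[3] = 0 is the target).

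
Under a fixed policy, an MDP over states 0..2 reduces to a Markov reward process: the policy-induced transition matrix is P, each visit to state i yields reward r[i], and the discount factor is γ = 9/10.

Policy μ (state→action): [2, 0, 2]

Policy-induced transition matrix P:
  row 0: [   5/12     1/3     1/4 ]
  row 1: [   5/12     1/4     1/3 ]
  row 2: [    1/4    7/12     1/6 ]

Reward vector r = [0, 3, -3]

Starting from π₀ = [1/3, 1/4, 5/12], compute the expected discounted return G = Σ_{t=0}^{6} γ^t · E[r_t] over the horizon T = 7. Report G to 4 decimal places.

t=0: π = [0.3333, 0.2500, 0.4167], E[r] = -0.5000, γ^t·E[r] = -0.500000, running G = -0.500000
t=1: π = [0.3472, 0.4167, 0.2361], E[r] = 0.5417, γ^t·E[r] = 0.487500, running G = -0.012500
t=2: π = [0.3773, 0.3576, 0.2650], E[r] = 0.2778, γ^t·E[r] = 0.225000, running G = 0.212500
t=3: π = [0.3725, 0.3698, 0.2577], E[r] = 0.3362, γ^t·E[r] = 0.245109, running G = 0.457609
t=4: π = [0.3737, 0.3669, 0.2593], E[r] = 0.3228, γ^t·E[r] = 0.211802, running G = 0.669412
t=5: π = [0.3734, 0.3676, 0.2590], E[r] = 0.3259, γ^t·E[r] = 0.192421, running G = 0.861833
t=6: π = [0.3735, 0.3674, 0.2591], E[r] = 0.3252, γ^t·E[r] = 0.172810, running G = 1.034643

G = 1.0346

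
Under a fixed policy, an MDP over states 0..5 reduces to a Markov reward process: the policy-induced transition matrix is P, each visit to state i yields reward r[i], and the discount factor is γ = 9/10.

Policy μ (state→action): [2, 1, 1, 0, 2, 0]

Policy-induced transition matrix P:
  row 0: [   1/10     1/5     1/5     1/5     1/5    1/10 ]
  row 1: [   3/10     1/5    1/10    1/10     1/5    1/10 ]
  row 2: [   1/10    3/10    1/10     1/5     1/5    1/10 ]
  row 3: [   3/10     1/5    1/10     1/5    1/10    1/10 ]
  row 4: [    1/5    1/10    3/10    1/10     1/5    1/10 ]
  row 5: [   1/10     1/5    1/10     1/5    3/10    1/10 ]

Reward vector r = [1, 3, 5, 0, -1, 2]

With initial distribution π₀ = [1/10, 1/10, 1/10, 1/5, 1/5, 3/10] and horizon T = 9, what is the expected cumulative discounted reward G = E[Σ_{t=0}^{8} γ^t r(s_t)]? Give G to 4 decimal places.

t=0: π = [0.1000, 0.1000, 0.1000, 0.2000, 0.2000, 0.3000], E[r] = 1.3000, γ^t·E[r] = 1.300000, running G = 1.300000
t=1: π = [0.1800, 0.1900, 0.1500, 0.1700, 0.2100, 0.1000], E[r] = 1.4900, γ^t·E[r] = 1.341000, running G = 2.641000
t=2: π = [0.1930, 0.1940, 0.1600, 0.1600, 0.1930, 0.1000], E[r] = 1.5820, γ^t·E[r] = 1.281420, running G = 3.922420
t=3: π = [0.1901, 0.1967, 0.1579, 0.1613, 0.1940, 0.1000], E[r] = 1.5757, γ^t·E[r] = 1.148685, running G = 5.071105
t=4: π = [0.1910, 0.1964, 0.1578, 0.1609, 0.1939, 0.1000], E[r] = 1.5754, γ^t·E[r] = 1.033587, running G = 6.104692
t=5: π = [0.1909, 0.1964, 0.1579, 0.1610, 0.1939, 0.1000], E[r] = 1.5755, γ^t·E[r] = 0.930315, running G = 7.035007
t=6: π = [0.1909, 0.1964, 0.1579, 0.1610, 0.1939, 0.1000], E[r] = 1.5755, γ^t·E[r] = 0.837277, running G = 7.872284
t=7: π = [0.1909, 0.1964, 0.1579, 0.1610, 0.1939, 0.1000], E[r] = 1.5755, γ^t·E[r] = 0.753549, running G = 8.625833
t=8: π = [0.1909, 0.1964, 0.1579, 0.1610, 0.1939, 0.1000], E[r] = 1.5755, γ^t·E[r] = 0.678194, running G = 9.304028

G = 9.3040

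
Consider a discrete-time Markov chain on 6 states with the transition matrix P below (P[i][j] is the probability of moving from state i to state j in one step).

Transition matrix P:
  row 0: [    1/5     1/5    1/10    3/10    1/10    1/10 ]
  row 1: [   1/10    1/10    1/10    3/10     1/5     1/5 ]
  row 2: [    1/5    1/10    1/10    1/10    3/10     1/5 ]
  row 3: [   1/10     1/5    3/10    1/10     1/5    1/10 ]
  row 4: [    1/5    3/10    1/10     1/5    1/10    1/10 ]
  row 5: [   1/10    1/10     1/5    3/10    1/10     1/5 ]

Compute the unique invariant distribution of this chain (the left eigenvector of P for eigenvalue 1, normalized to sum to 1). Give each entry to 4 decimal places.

Balance equations π_j = Σ_i π_i·P[i][j]:
  π_0 = 1/5·π_0 + 1/10·π_1 + 1/5·π_2 + 1/10·π_3 + 1/5·π_4 + 1/10·π_5
  π_1 = 1/5·π_0 + 1/10·π_1 + 1/10·π_2 + 1/5·π_3 + 3/10·π_4 + 1/10·π_5
  π_2 = 1/10·π_0 + 1/10·π_1 + 1/10·π_2 + 3/10·π_3 + 1/10·π_4 + 1/5·π_5
  π_3 = 3/10·π_0 + 3/10·π_1 + 1/10·π_2 + 1/10·π_3 + 1/5·π_4 + 3/10·π_5
  π_4 = 1/10·π_0 + 1/5·π_1 + 3/10·π_2 + 1/5·π_3 + 1/10·π_4 + 1/10·π_5
  normalize: π_0 + π_1 + π_2 + π_3 + π_4 + π_5 = 1
Solving the linear system gives exactly π = [4532/30761, 5216/30761, 4820/30761, 6453/30761, 5207/30761, 4533/30761].

π = [0.1473, 0.1696, 0.1567, 0.2098, 0.1693, 0.1474]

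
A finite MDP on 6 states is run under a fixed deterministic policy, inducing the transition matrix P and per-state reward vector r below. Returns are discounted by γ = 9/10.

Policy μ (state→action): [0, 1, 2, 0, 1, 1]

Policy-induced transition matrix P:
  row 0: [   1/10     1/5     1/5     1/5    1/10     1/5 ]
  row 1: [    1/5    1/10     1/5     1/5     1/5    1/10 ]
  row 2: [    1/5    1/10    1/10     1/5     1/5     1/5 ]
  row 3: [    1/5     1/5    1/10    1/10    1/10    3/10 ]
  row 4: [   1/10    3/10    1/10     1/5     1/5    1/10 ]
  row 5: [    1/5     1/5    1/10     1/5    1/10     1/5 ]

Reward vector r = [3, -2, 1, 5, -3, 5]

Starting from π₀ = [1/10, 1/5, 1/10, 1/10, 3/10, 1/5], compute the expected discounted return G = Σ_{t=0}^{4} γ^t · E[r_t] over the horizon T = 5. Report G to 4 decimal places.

t=0: π = [0.1000, 0.2000, 0.1000, 0.1000, 0.3000, 0.2000], E[r] = 0.6000, γ^t·E[r] = 0.600000, running G = 0.600000
t=1: π = [0.1600, 0.2000, 0.1300, 0.1900, 0.1600, 0.1600], E[r] = 1.4800, γ^t·E[r] = 1.332000, running G = 1.932000
t=2: π = [0.1680, 0.1830, 0.1360, 0.1810, 0.1490, 0.1830], E[r] = 1.6470, γ^t·E[r] = 1.334070, running G = 3.266070
t=3: π = [0.1683, 0.1830, 0.1351, 0.1819, 0.1468, 0.1849], E[r] = 1.6676, γ^t·E[r] = 1.215680, running G = 4.481750
t=4: π = [0.1685, 0.1829, 0.1351, 0.1818, 0.1465, 0.1852], E[r] = 1.6705, γ^t·E[r] = 1.096008, running G = 5.577759

G = 5.5778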